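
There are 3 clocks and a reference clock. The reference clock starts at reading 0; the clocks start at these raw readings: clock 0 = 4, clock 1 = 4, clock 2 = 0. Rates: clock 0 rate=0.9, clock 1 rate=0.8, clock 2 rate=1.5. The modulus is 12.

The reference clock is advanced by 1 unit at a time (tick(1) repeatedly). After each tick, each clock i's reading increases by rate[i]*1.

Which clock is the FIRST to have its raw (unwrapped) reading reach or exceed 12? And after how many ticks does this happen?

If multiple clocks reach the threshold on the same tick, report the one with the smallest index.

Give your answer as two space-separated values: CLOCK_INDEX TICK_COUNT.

Answer: 2 8

Derivation:
clock 0: start=4, rate=0.9, needs 12-4 = 8; ticks = ceil(8/0.9) = ceil(8.8889) = 9; reading at tick 9 = 4 + 0.9*9 = 12.1000
clock 1: start=4, rate=0.8, needs 12-4 = 8; ticks = ceil(8/0.8) = ceil(10.0000) = 10; reading at tick 10 = 4 + 0.8*10 = 12.0000
clock 2: start=0, rate=1.5, needs 12-0 = 12; ticks = ceil(12/1.5) = ceil(8.0000) = 8; reading at tick 8 = 0 + 1.5*8 = 12.0000
Minimum tick count = 8; winners = [2]; smallest index = 2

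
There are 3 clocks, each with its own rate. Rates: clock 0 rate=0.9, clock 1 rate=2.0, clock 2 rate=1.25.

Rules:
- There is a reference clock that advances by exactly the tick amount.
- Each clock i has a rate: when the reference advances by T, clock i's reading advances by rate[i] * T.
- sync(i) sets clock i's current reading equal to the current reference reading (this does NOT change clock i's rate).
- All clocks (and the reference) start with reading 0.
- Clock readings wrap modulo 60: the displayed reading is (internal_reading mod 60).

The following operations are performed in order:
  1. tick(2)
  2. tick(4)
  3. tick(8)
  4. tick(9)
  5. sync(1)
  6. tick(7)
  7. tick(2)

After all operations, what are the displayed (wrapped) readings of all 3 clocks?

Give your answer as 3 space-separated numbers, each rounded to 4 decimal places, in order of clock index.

After op 1 tick(2): ref=2.0000 raw=[1.8000 4.0000 2.5000]
After op 2 tick(4): ref=6.0000 raw=[5.4000 12.0000 7.5000]
After op 3 tick(8): ref=14.0000 raw=[12.6000 28.0000 17.5000]
After op 4 tick(9): ref=23.0000 raw=[20.7000 46.0000 28.7500]
After op 5 sync(1): ref=23.0000 raw=[20.7000 23.0000 28.7500]
After op 6 tick(7): ref=30.0000 raw=[27.0000 37.0000 37.5000]
After op 7 tick(2): ref=32.0000 raw=[28.8000 41.0000 40.0000]
Wrap final raw readings (mod 60): 28.8000 mod 60 = 28.8000; 41.0000 mod 60 = 41.0000; 40.0000 mod 60 = 40.0000

Answer: 28.8000 41.0000 40.0000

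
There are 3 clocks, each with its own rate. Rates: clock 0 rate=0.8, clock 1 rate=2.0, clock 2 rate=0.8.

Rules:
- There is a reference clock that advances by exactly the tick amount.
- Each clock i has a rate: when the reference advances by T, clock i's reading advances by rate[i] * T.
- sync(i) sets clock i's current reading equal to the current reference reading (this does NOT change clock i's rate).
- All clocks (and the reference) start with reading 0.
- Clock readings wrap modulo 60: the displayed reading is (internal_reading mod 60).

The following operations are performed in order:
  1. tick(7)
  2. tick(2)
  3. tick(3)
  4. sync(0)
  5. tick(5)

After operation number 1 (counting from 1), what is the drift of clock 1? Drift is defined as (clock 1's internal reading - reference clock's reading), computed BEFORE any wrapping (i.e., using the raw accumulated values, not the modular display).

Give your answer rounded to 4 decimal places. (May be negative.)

After op 1 tick(7): ref=7.0000 raw=[5.6000 14.0000 5.6000]
Drift of clock 1 after op 1: 14.0000 - 7.0000 = 7.0000

Answer: 7.0000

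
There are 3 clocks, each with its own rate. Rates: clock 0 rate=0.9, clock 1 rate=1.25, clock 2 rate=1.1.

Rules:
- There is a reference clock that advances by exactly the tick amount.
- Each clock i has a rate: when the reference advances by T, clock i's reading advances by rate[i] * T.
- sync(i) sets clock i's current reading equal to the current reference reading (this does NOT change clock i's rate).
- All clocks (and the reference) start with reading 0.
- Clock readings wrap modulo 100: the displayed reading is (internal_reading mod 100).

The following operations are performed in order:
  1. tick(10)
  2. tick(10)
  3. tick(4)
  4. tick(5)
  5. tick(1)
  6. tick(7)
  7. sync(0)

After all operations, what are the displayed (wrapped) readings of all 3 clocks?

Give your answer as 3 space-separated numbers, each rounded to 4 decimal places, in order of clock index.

After op 1 tick(10): ref=10.0000 raw=[9.0000 12.5000 11.0000]
After op 2 tick(10): ref=20.0000 raw=[18.0000 25.0000 22.0000]
After op 3 tick(4): ref=24.0000 raw=[21.6000 30.0000 26.4000]
After op 4 tick(5): ref=29.0000 raw=[26.1000 36.2500 31.9000]
After op 5 tick(1): ref=30.0000 raw=[27.0000 37.5000 33.0000]
After op 6 tick(7): ref=37.0000 raw=[33.3000 46.2500 40.7000]
After op 7 sync(0): ref=37.0000 raw=[37.0000 46.2500 40.7000]
Wrap final raw readings (mod 100): 37.0000 mod 100 = 37.0000; 46.2500 mod 100 = 46.2500; 40.7000 mod 100 = 40.7000

Answer: 37.0000 46.2500 40.7000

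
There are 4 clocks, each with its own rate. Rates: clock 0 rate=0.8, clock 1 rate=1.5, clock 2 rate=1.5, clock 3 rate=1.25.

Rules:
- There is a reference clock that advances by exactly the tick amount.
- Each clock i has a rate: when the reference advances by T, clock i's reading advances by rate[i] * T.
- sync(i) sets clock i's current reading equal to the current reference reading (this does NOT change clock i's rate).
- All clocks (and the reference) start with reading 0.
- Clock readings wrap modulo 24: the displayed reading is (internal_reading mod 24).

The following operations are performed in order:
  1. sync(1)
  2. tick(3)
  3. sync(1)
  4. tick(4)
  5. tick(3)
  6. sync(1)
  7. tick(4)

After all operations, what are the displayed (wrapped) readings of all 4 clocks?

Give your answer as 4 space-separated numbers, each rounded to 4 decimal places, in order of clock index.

Answer: 11.2000 16.0000 21.0000 17.5000

Derivation:
After op 1 sync(1): ref=0.0000 raw=[0.0000 0.0000 0.0000 0.0000]
After op 2 tick(3): ref=3.0000 raw=[2.4000 4.5000 4.5000 3.7500]
After op 3 sync(1): ref=3.0000 raw=[2.4000 3.0000 4.5000 3.7500]
After op 4 tick(4): ref=7.0000 raw=[5.6000 9.0000 10.5000 8.7500]
After op 5 tick(3): ref=10.0000 raw=[8.0000 13.5000 15.0000 12.5000]
After op 6 sync(1): ref=10.0000 raw=[8.0000 10.0000 15.0000 12.5000]
After op 7 tick(4): ref=14.0000 raw=[11.2000 16.0000 21.0000 17.5000]
Wrap final raw readings (mod 24): 11.2000 mod 24 = 11.2000; 16.0000 mod 24 = 16.0000; 21.0000 mod 24 = 21.0000; 17.5000 mod 24 = 17.5000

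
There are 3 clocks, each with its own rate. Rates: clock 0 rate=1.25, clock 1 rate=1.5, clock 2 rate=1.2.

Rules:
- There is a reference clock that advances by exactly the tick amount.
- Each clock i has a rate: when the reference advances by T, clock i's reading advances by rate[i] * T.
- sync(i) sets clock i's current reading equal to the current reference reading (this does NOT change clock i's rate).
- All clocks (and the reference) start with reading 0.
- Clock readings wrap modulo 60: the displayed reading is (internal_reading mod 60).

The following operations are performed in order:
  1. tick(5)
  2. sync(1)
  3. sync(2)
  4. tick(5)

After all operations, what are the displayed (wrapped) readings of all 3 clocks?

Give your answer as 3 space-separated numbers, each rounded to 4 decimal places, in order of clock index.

Answer: 12.5000 12.5000 11.0000

Derivation:
After op 1 tick(5): ref=5.0000 raw=[6.2500 7.5000 6.0000]
After op 2 sync(1): ref=5.0000 raw=[6.2500 5.0000 6.0000]
After op 3 sync(2): ref=5.0000 raw=[6.2500 5.0000 5.0000]
After op 4 tick(5): ref=10.0000 raw=[12.5000 12.5000 11.0000]
Wrap final raw readings (mod 60): 12.5000 mod 60 = 12.5000; 12.5000 mod 60 = 12.5000; 11.0000 mod 60 = 11.0000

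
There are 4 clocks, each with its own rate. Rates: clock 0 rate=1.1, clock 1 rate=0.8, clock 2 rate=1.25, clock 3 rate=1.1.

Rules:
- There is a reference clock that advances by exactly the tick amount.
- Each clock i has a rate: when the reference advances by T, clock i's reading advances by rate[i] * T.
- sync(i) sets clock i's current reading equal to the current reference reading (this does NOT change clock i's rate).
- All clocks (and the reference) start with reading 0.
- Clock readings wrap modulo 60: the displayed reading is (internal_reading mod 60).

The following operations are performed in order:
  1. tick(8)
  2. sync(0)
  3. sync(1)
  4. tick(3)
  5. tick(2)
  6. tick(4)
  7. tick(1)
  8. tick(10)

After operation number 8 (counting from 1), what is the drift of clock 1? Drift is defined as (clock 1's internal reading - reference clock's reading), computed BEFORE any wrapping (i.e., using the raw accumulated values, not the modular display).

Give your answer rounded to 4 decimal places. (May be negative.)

Answer: -4.0000

Derivation:
After op 1 tick(8): ref=8.0000 raw=[8.8000 6.4000 10.0000 8.8000]
After op 2 sync(0): ref=8.0000 raw=[8.0000 6.4000 10.0000 8.8000]
After op 3 sync(1): ref=8.0000 raw=[8.0000 8.0000 10.0000 8.8000]
After op 4 tick(3): ref=11.0000 raw=[11.3000 10.4000 13.7500 12.1000]
After op 5 tick(2): ref=13.0000 raw=[13.5000 12.0000 16.2500 14.3000]
After op 6 tick(4): ref=17.0000 raw=[17.9000 15.2000 21.2500 18.7000]
After op 7 tick(1): ref=18.0000 raw=[19.0000 16.0000 22.5000 19.8000]
After op 8 tick(10): ref=28.0000 raw=[30.0000 24.0000 35.0000 30.8000]
Drift of clock 1 after op 8: 24.0000 - 28.0000 = -4.0000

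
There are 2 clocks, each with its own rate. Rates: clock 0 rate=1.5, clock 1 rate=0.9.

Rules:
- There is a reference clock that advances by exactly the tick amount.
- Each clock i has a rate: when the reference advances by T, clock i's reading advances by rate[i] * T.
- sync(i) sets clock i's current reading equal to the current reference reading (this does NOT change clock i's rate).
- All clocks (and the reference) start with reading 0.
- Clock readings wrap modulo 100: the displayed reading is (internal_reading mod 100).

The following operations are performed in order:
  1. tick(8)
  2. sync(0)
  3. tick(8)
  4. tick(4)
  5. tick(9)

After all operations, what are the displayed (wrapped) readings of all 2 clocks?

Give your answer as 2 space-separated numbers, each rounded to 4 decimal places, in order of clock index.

Answer: 39.5000 26.1000

Derivation:
After op 1 tick(8): ref=8.0000 raw=[12.0000 7.2000]
After op 2 sync(0): ref=8.0000 raw=[8.0000 7.2000]
After op 3 tick(8): ref=16.0000 raw=[20.0000 14.4000]
After op 4 tick(4): ref=20.0000 raw=[26.0000 18.0000]
After op 5 tick(9): ref=29.0000 raw=[39.5000 26.1000]
Wrap final raw readings (mod 100): 39.5000 mod 100 = 39.5000; 26.1000 mod 100 = 26.1000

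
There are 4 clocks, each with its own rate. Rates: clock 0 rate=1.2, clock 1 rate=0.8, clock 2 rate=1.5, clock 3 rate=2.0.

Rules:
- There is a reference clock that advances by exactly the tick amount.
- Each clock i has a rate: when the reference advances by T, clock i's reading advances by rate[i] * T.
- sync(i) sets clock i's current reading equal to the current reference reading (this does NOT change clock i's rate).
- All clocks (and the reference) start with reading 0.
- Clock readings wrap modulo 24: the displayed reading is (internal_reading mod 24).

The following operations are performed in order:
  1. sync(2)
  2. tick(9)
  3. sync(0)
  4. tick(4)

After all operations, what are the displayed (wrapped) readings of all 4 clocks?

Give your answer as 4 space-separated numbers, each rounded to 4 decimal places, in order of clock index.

Answer: 13.8000 10.4000 19.5000 2.0000

Derivation:
After op 1 sync(2): ref=0.0000 raw=[0.0000 0.0000 0.0000 0.0000]
After op 2 tick(9): ref=9.0000 raw=[10.8000 7.2000 13.5000 18.0000]
After op 3 sync(0): ref=9.0000 raw=[9.0000 7.2000 13.5000 18.0000]
After op 4 tick(4): ref=13.0000 raw=[13.8000 10.4000 19.5000 26.0000]
Wrap final raw readings (mod 24): 13.8000 mod 24 = 13.8000; 10.4000 mod 24 = 10.4000; 19.5000 mod 24 = 19.5000; 26.0000 mod 24 = 2.0000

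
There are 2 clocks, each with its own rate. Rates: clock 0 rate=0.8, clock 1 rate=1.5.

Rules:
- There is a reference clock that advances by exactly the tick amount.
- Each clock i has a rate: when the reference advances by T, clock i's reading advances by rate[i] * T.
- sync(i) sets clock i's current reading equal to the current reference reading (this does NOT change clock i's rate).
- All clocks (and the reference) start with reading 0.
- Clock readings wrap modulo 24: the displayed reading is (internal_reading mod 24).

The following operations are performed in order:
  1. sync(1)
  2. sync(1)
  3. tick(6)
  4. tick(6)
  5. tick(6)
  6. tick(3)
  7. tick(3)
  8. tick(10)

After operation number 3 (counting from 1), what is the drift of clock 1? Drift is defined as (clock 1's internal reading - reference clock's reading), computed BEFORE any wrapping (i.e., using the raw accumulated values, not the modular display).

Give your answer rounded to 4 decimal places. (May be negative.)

Answer: 3.0000

Derivation:
After op 1 sync(1): ref=0.0000 raw=[0.0000 0.0000]
After op 2 sync(1): ref=0.0000 raw=[0.0000 0.0000]
After op 3 tick(6): ref=6.0000 raw=[4.8000 9.0000]
Drift of clock 1 after op 3: 9.0000 - 6.0000 = 3.0000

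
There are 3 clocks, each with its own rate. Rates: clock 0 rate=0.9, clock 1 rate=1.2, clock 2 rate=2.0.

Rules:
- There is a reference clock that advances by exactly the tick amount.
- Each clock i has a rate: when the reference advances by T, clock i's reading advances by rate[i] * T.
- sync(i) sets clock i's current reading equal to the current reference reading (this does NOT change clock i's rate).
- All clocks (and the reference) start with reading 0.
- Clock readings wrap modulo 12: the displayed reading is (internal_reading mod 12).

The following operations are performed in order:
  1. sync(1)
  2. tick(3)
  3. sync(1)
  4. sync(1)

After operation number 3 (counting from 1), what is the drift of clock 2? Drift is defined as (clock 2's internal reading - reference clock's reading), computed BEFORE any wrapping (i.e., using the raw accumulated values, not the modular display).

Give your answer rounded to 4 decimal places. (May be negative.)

After op 1 sync(1): ref=0.0000 raw=[0.0000 0.0000 0.0000]
After op 2 tick(3): ref=3.0000 raw=[2.7000 3.6000 6.0000]
After op 3 sync(1): ref=3.0000 raw=[2.7000 3.0000 6.0000]
Drift of clock 2 after op 3: 6.0000 - 3.0000 = 3.0000

Answer: 3.0000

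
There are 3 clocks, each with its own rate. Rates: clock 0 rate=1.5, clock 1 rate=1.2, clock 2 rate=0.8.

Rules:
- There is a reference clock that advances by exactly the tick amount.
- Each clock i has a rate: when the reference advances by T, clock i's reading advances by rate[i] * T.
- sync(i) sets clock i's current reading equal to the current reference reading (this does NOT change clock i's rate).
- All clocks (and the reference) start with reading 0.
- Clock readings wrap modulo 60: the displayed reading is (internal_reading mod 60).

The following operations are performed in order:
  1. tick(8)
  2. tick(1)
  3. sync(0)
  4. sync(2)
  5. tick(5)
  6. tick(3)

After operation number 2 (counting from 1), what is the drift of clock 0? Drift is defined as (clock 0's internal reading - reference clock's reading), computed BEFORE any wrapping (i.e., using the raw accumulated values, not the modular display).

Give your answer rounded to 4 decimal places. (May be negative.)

After op 1 tick(8): ref=8.0000 raw=[12.0000 9.6000 6.4000]
After op 2 tick(1): ref=9.0000 raw=[13.5000 10.8000 7.2000]
Drift of clock 0 after op 2: 13.5000 - 9.0000 = 4.5000

Answer: 4.5000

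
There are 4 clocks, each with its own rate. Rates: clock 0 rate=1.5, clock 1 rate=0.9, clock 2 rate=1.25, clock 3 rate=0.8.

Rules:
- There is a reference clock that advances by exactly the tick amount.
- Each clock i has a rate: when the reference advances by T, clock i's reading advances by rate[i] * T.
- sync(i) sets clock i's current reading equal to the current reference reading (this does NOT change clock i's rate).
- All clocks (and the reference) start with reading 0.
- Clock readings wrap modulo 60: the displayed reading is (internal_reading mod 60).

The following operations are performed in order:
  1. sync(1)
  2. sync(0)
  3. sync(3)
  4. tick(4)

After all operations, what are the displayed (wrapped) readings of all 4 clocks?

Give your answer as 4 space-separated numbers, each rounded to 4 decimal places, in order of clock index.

Answer: 6.0000 3.6000 5.0000 3.2000

Derivation:
After op 1 sync(1): ref=0.0000 raw=[0.0000 0.0000 0.0000 0.0000]
After op 2 sync(0): ref=0.0000 raw=[0.0000 0.0000 0.0000 0.0000]
After op 3 sync(3): ref=0.0000 raw=[0.0000 0.0000 0.0000 0.0000]
After op 4 tick(4): ref=4.0000 raw=[6.0000 3.6000 5.0000 3.2000]
Wrap final raw readings (mod 60): 6.0000 mod 60 = 6.0000; 3.6000 mod 60 = 3.6000; 5.0000 mod 60 = 5.0000; 3.2000 mod 60 = 3.2000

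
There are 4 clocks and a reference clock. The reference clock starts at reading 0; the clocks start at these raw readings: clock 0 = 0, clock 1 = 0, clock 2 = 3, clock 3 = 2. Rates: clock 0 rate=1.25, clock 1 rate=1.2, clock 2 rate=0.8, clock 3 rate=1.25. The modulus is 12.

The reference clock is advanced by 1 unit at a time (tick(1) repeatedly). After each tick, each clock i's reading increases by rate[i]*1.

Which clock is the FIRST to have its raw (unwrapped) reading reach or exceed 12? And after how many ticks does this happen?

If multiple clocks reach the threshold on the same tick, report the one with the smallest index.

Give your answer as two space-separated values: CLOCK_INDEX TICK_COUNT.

Answer: 3 8

Derivation:
clock 0: start=0, rate=1.25, needs 12-0 = 12; ticks = ceil(12/1.25) = ceil(9.6000) = 10; reading at tick 10 = 0 + 1.25*10 = 12.5000
clock 1: start=0, rate=1.2, needs 12-0 = 12; ticks = ceil(12/1.2) = ceil(10.0000) = 10; reading at tick 10 = 0 + 1.2*10 = 12.0000
clock 2: start=3, rate=0.8, needs 12-3 = 9; ticks = ceil(9/0.8) = ceil(11.2500) = 12; reading at tick 12 = 3 + 0.8*12 = 12.6000
clock 3: start=2, rate=1.25, needs 12-2 = 10; ticks = ceil(10/1.25) = ceil(8.0000) = 8; reading at tick 8 = 2 + 1.25*8 = 12.0000
Minimum tick count = 8; winners = [3]; smallest index = 3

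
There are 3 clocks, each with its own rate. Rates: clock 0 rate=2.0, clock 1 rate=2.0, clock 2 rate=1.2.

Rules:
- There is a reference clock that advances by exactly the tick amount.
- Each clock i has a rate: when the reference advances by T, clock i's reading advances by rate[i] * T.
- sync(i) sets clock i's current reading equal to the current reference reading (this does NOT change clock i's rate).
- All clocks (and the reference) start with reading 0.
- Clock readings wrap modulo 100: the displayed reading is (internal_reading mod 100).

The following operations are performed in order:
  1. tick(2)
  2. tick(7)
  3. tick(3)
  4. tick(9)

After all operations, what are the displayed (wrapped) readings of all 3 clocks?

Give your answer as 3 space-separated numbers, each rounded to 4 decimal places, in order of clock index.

Answer: 42.0000 42.0000 25.2000

Derivation:
After op 1 tick(2): ref=2.0000 raw=[4.0000 4.0000 2.4000]
After op 2 tick(7): ref=9.0000 raw=[18.0000 18.0000 10.8000]
After op 3 tick(3): ref=12.0000 raw=[24.0000 24.0000 14.4000]
After op 4 tick(9): ref=21.0000 raw=[42.0000 42.0000 25.2000]
Wrap final raw readings (mod 100): 42.0000 mod 100 = 42.0000; 42.0000 mod 100 = 42.0000; 25.2000 mod 100 = 25.2000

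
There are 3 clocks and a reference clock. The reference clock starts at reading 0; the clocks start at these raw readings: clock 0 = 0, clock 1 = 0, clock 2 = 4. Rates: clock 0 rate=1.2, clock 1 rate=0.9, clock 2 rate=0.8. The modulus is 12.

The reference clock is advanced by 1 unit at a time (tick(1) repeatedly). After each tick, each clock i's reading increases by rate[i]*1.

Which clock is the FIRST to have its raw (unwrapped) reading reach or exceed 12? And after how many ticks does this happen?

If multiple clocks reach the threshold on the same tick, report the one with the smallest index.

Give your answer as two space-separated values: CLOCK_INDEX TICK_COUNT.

clock 0: start=0, rate=1.2, needs 12-0 = 12; ticks = ceil(12/1.2) = ceil(10.0000) = 10; reading at tick 10 = 0 + 1.2*10 = 12.0000
clock 1: start=0, rate=0.9, needs 12-0 = 12; ticks = ceil(12/0.9) = ceil(13.3333) = 14; reading at tick 14 = 0 + 0.9*14 = 12.6000
clock 2: start=4, rate=0.8, needs 12-4 = 8; ticks = ceil(8/0.8) = ceil(10.0000) = 10; reading at tick 10 = 4 + 0.8*10 = 12.0000
Minimum tick count = 10; winners = [0, 2]; smallest index = 0

Answer: 0 10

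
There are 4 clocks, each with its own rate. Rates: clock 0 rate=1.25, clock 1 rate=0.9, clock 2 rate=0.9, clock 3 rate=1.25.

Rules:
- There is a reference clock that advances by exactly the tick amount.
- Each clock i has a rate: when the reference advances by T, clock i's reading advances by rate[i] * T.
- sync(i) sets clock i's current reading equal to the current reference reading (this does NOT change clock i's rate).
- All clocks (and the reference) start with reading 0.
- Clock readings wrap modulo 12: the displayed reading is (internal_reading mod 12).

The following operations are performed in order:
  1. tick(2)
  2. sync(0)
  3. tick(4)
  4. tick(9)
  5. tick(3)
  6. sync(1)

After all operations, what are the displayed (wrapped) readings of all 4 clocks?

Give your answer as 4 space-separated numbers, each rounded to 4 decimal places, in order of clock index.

After op 1 tick(2): ref=2.0000 raw=[2.5000 1.8000 1.8000 2.5000]
After op 2 sync(0): ref=2.0000 raw=[2.0000 1.8000 1.8000 2.5000]
After op 3 tick(4): ref=6.0000 raw=[7.0000 5.4000 5.4000 7.5000]
After op 4 tick(9): ref=15.0000 raw=[18.2500 13.5000 13.5000 18.7500]
After op 5 tick(3): ref=18.0000 raw=[22.0000 16.2000 16.2000 22.5000]
After op 6 sync(1): ref=18.0000 raw=[22.0000 18.0000 16.2000 22.5000]
Wrap final raw readings (mod 12): 22.0000 mod 12 = 10.0000; 18.0000 mod 12 = 6.0000; 16.2000 mod 12 = 4.2000; 22.5000 mod 12 = 10.5000

Answer: 10.0000 6.0000 4.2000 10.5000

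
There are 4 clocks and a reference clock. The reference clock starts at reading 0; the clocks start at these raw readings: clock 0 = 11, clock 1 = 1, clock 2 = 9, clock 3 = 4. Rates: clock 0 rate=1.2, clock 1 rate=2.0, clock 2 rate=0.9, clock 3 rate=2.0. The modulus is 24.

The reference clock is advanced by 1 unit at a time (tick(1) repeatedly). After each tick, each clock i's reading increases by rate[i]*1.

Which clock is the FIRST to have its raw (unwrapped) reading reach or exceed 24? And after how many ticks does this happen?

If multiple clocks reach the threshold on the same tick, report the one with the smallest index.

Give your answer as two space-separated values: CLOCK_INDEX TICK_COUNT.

Answer: 3 10

Derivation:
clock 0: start=11, rate=1.2, needs 24-11 = 13; ticks = ceil(13/1.2) = ceil(10.8333) = 11; reading at tick 11 = 11 + 1.2*11 = 24.2000
clock 1: start=1, rate=2.0, needs 24-1 = 23; ticks = ceil(23/2.0) = ceil(11.5000) = 12; reading at tick 12 = 1 + 2.0*12 = 25.0000
clock 2: start=9, rate=0.9, needs 24-9 = 15; ticks = ceil(15/0.9) = ceil(16.6667) = 17; reading at tick 17 = 9 + 0.9*17 = 24.3000
clock 3: start=4, rate=2.0, needs 24-4 = 20; ticks = ceil(20/2.0) = ceil(10.0000) = 10; reading at tick 10 = 4 + 2.0*10 = 24.0000
Minimum tick count = 10; winners = [3]; smallest index = 3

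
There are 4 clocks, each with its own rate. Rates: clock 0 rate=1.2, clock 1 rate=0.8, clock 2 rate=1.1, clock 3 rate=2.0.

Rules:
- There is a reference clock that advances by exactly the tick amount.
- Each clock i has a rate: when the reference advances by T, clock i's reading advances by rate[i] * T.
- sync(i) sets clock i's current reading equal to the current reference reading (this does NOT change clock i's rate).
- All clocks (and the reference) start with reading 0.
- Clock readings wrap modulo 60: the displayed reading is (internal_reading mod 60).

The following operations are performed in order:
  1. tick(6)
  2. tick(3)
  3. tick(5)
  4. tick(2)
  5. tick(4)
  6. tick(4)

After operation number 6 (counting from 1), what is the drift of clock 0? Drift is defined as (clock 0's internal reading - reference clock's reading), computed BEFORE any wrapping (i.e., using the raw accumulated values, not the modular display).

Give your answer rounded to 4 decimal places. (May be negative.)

Answer: 4.8000

Derivation:
After op 1 tick(6): ref=6.0000 raw=[7.2000 4.8000 6.6000 12.0000]
After op 2 tick(3): ref=9.0000 raw=[10.8000 7.2000 9.9000 18.0000]
After op 3 tick(5): ref=14.0000 raw=[16.8000 11.2000 15.4000 28.0000]
After op 4 tick(2): ref=16.0000 raw=[19.2000 12.8000 17.6000 32.0000]
After op 5 tick(4): ref=20.0000 raw=[24.0000 16.0000 22.0000 40.0000]
After op 6 tick(4): ref=24.0000 raw=[28.8000 19.2000 26.4000 48.0000]
Drift of clock 0 after op 6: 28.8000 - 24.0000 = 4.8000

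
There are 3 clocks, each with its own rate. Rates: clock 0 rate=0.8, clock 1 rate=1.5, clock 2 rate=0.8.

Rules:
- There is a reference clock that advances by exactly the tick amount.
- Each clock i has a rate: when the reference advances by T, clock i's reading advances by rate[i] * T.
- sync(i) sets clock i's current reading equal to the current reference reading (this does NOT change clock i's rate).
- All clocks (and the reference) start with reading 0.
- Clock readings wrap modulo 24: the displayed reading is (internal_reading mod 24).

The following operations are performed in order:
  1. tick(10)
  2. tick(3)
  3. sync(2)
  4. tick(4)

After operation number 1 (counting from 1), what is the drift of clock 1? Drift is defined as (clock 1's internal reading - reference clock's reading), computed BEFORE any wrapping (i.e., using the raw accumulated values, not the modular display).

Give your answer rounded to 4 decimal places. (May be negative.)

After op 1 tick(10): ref=10.0000 raw=[8.0000 15.0000 8.0000]
Drift of clock 1 after op 1: 15.0000 - 10.0000 = 5.0000

Answer: 5.0000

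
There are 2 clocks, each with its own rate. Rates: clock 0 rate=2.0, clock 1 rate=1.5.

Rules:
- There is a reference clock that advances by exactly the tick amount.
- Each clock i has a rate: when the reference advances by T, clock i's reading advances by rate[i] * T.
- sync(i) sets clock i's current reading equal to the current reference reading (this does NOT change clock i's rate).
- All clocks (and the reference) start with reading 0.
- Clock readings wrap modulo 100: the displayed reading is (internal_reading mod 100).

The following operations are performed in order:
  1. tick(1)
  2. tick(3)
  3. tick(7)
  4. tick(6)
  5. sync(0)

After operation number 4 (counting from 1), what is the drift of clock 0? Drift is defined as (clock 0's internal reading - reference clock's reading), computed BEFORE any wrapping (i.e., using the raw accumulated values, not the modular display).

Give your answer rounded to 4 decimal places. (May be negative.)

Answer: 17.0000

Derivation:
After op 1 tick(1): ref=1.0000 raw=[2.0000 1.5000]
After op 2 tick(3): ref=4.0000 raw=[8.0000 6.0000]
After op 3 tick(7): ref=11.0000 raw=[22.0000 16.5000]
After op 4 tick(6): ref=17.0000 raw=[34.0000 25.5000]
Drift of clock 0 after op 4: 34.0000 - 17.0000 = 17.0000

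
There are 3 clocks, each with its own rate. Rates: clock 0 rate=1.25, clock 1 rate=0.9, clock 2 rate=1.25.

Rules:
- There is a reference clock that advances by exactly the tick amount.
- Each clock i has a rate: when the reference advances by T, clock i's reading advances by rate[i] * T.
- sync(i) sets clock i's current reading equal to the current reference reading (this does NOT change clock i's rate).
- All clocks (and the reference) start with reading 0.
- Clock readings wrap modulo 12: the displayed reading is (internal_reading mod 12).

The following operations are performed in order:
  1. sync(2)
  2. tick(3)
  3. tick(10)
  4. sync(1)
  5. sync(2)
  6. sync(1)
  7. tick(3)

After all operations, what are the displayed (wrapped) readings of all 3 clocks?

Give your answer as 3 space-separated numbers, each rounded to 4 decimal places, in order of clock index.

After op 1 sync(2): ref=0.0000 raw=[0.0000 0.0000 0.0000]
After op 2 tick(3): ref=3.0000 raw=[3.7500 2.7000 3.7500]
After op 3 tick(10): ref=13.0000 raw=[16.2500 11.7000 16.2500]
After op 4 sync(1): ref=13.0000 raw=[16.2500 13.0000 16.2500]
After op 5 sync(2): ref=13.0000 raw=[16.2500 13.0000 13.0000]
After op 6 sync(1): ref=13.0000 raw=[16.2500 13.0000 13.0000]
After op 7 tick(3): ref=16.0000 raw=[20.0000 15.7000 16.7500]
Wrap final raw readings (mod 12): 20.0000 mod 12 = 8.0000; 15.7000 mod 12 = 3.7000; 16.7500 mod 12 = 4.7500

Answer: 8.0000 3.7000 4.7500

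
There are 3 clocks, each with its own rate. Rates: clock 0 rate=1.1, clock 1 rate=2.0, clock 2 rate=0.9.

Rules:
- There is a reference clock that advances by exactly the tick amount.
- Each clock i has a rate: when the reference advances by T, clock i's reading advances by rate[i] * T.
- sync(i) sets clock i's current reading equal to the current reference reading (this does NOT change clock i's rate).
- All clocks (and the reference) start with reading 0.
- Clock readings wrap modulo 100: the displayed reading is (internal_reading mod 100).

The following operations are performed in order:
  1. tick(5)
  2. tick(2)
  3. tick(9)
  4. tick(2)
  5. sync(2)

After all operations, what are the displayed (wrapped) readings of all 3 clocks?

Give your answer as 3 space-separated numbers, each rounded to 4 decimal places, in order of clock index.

Answer: 19.8000 36.0000 18.0000

Derivation:
After op 1 tick(5): ref=5.0000 raw=[5.5000 10.0000 4.5000]
After op 2 tick(2): ref=7.0000 raw=[7.7000 14.0000 6.3000]
After op 3 tick(9): ref=16.0000 raw=[17.6000 32.0000 14.4000]
After op 4 tick(2): ref=18.0000 raw=[19.8000 36.0000 16.2000]
After op 5 sync(2): ref=18.0000 raw=[19.8000 36.0000 18.0000]
Wrap final raw readings (mod 100): 19.8000 mod 100 = 19.8000; 36.0000 mod 100 = 36.0000; 18.0000 mod 100 = 18.0000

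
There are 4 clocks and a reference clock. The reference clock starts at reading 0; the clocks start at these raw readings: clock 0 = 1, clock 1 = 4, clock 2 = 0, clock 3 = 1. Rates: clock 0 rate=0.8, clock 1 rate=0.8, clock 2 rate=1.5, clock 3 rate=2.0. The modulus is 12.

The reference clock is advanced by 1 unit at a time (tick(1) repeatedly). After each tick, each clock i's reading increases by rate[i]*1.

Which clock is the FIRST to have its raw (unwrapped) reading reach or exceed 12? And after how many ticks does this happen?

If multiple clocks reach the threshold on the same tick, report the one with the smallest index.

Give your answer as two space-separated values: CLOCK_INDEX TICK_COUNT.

Answer: 3 6

Derivation:
clock 0: start=1, rate=0.8, needs 12-1 = 11; ticks = ceil(11/0.8) = ceil(13.7500) = 14; reading at tick 14 = 1 + 0.8*14 = 12.2000
clock 1: start=4, rate=0.8, needs 12-4 = 8; ticks = ceil(8/0.8) = ceil(10.0000) = 10; reading at tick 10 = 4 + 0.8*10 = 12.0000
clock 2: start=0, rate=1.5, needs 12-0 = 12; ticks = ceil(12/1.5) = ceil(8.0000) = 8; reading at tick 8 = 0 + 1.5*8 = 12.0000
clock 3: start=1, rate=2.0, needs 12-1 = 11; ticks = ceil(11/2.0) = ceil(5.5000) = 6; reading at tick 6 = 1 + 2.0*6 = 13.0000
Minimum tick count = 6; winners = [3]; smallest index = 3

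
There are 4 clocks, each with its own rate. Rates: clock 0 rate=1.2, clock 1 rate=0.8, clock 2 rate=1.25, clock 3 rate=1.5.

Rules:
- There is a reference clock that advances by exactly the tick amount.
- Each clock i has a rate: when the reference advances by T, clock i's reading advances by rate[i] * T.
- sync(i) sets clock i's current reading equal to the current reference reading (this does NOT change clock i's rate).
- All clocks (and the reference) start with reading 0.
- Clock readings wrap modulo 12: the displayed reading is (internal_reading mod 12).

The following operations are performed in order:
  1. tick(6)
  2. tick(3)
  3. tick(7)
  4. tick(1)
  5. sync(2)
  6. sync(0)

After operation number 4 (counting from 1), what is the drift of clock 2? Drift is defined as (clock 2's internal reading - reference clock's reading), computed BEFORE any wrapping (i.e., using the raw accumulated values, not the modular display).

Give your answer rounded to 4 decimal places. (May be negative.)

After op 1 tick(6): ref=6.0000 raw=[7.2000 4.8000 7.5000 9.0000]
After op 2 tick(3): ref=9.0000 raw=[10.8000 7.2000 11.2500 13.5000]
After op 3 tick(7): ref=16.0000 raw=[19.2000 12.8000 20.0000 24.0000]
After op 4 tick(1): ref=17.0000 raw=[20.4000 13.6000 21.2500 25.5000]
Drift of clock 2 after op 4: 21.2500 - 17.0000 = 4.2500

Answer: 4.2500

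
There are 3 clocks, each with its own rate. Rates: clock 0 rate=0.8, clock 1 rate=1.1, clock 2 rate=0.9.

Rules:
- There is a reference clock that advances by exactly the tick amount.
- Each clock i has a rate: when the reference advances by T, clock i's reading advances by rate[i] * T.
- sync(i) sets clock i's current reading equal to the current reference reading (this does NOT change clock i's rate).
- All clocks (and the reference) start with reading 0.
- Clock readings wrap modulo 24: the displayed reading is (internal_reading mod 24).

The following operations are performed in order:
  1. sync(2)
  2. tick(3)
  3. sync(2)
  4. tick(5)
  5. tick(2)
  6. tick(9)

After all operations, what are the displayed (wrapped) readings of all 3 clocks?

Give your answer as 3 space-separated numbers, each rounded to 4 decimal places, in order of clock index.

Answer: 15.2000 20.9000 17.4000

Derivation:
After op 1 sync(2): ref=0.0000 raw=[0.0000 0.0000 0.0000]
After op 2 tick(3): ref=3.0000 raw=[2.4000 3.3000 2.7000]
After op 3 sync(2): ref=3.0000 raw=[2.4000 3.3000 3.0000]
After op 4 tick(5): ref=8.0000 raw=[6.4000 8.8000 7.5000]
After op 5 tick(2): ref=10.0000 raw=[8.0000 11.0000 9.3000]
After op 6 tick(9): ref=19.0000 raw=[15.2000 20.9000 17.4000]
Wrap final raw readings (mod 24): 15.2000 mod 24 = 15.2000; 20.9000 mod 24 = 20.9000; 17.4000 mod 24 = 17.4000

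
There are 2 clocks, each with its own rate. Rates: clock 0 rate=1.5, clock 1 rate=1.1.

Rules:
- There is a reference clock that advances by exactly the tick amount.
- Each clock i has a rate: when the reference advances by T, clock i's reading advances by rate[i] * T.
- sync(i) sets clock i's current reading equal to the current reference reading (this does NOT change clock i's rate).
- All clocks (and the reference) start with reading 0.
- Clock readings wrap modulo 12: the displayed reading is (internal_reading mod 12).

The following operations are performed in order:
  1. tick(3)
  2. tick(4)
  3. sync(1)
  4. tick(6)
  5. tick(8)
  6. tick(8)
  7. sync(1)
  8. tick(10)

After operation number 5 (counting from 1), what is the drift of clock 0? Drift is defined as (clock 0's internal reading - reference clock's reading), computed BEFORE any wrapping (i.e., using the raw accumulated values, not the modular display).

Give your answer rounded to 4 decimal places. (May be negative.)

After op 1 tick(3): ref=3.0000 raw=[4.5000 3.3000]
After op 2 tick(4): ref=7.0000 raw=[10.5000 7.7000]
After op 3 sync(1): ref=7.0000 raw=[10.5000 7.0000]
After op 4 tick(6): ref=13.0000 raw=[19.5000 13.6000]
After op 5 tick(8): ref=21.0000 raw=[31.5000 22.4000]
Drift of clock 0 after op 5: 31.5000 - 21.0000 = 10.5000

Answer: 10.5000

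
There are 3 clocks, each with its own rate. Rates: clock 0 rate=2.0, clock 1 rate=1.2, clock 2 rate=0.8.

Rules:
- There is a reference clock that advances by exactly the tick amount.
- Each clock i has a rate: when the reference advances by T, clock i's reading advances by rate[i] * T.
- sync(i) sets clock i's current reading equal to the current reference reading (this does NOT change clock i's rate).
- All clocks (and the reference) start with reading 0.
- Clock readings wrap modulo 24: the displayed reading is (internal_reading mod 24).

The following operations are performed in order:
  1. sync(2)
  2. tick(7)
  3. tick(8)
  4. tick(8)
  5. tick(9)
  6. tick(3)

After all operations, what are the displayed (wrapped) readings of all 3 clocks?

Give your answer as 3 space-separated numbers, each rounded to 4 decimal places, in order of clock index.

Answer: 22.0000 18.0000 4.0000

Derivation:
After op 1 sync(2): ref=0.0000 raw=[0.0000 0.0000 0.0000]
After op 2 tick(7): ref=7.0000 raw=[14.0000 8.4000 5.6000]
After op 3 tick(8): ref=15.0000 raw=[30.0000 18.0000 12.0000]
After op 4 tick(8): ref=23.0000 raw=[46.0000 27.6000 18.4000]
After op 5 tick(9): ref=32.0000 raw=[64.0000 38.4000 25.6000]
After op 6 tick(3): ref=35.0000 raw=[70.0000 42.0000 28.0000]
Wrap final raw readings (mod 24): 70.0000 mod 24 = 22.0000; 42.0000 mod 24 = 18.0000; 28.0000 mod 24 = 4.0000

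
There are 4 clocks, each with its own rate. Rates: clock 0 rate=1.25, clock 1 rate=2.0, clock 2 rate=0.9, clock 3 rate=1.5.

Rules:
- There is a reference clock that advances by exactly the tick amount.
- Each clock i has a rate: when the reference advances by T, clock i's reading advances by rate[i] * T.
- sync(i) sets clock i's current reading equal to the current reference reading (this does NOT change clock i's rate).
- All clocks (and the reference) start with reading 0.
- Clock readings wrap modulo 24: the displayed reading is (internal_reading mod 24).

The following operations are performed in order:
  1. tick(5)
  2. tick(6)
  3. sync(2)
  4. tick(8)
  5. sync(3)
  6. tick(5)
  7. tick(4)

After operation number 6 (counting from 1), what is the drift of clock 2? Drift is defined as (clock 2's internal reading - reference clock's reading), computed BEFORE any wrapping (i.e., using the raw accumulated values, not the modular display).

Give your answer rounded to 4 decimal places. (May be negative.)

Answer: -1.3000

Derivation:
After op 1 tick(5): ref=5.0000 raw=[6.2500 10.0000 4.5000 7.5000]
After op 2 tick(6): ref=11.0000 raw=[13.7500 22.0000 9.9000 16.5000]
After op 3 sync(2): ref=11.0000 raw=[13.7500 22.0000 11.0000 16.5000]
After op 4 tick(8): ref=19.0000 raw=[23.7500 38.0000 18.2000 28.5000]
After op 5 sync(3): ref=19.0000 raw=[23.7500 38.0000 18.2000 19.0000]
After op 6 tick(5): ref=24.0000 raw=[30.0000 48.0000 22.7000 26.5000]
Drift of clock 2 after op 6: 22.7000 - 24.0000 = -1.3000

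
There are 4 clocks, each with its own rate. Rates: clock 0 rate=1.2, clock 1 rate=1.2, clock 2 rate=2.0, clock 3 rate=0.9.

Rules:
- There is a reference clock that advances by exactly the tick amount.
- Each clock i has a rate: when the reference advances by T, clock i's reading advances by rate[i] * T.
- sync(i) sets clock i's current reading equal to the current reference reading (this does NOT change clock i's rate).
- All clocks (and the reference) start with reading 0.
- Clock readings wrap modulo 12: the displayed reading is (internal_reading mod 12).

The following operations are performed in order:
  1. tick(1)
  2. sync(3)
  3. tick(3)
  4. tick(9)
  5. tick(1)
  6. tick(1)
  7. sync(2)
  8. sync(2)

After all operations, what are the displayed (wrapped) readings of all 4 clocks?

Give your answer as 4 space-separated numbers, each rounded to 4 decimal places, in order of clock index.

After op 1 tick(1): ref=1.0000 raw=[1.2000 1.2000 2.0000 0.9000]
After op 2 sync(3): ref=1.0000 raw=[1.2000 1.2000 2.0000 1.0000]
After op 3 tick(3): ref=4.0000 raw=[4.8000 4.8000 8.0000 3.7000]
After op 4 tick(9): ref=13.0000 raw=[15.6000 15.6000 26.0000 11.8000]
After op 5 tick(1): ref=14.0000 raw=[16.8000 16.8000 28.0000 12.7000]
After op 6 tick(1): ref=15.0000 raw=[18.0000 18.0000 30.0000 13.6000]
After op 7 sync(2): ref=15.0000 raw=[18.0000 18.0000 15.0000 13.6000]
After op 8 sync(2): ref=15.0000 raw=[18.0000 18.0000 15.0000 13.6000]
Wrap final raw readings (mod 12): 18.0000 mod 12 = 6.0000; 18.0000 mod 12 = 6.0000; 15.0000 mod 12 = 3.0000; 13.6000 mod 12 = 1.6000

Answer: 6.0000 6.0000 3.0000 1.6000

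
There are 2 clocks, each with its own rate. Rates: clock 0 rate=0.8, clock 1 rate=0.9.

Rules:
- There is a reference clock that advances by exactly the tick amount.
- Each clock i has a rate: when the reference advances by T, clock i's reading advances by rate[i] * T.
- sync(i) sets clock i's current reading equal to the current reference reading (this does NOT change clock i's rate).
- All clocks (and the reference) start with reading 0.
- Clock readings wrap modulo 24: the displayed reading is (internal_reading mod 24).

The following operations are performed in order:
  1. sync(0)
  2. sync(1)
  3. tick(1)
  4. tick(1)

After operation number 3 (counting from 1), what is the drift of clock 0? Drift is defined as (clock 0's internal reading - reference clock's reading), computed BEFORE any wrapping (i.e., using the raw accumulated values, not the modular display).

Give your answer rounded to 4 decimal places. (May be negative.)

After op 1 sync(0): ref=0.0000 raw=[0.0000 0.0000]
After op 2 sync(1): ref=0.0000 raw=[0.0000 0.0000]
After op 3 tick(1): ref=1.0000 raw=[0.8000 0.9000]
Drift of clock 0 after op 3: 0.8000 - 1.0000 = -0.2000

Answer: -0.2000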